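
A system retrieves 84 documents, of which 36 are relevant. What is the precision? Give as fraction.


Precision = relevant_retrieved / total_retrieved
= 36 / 84
= 36 / (36 + 48)
= 3/7

3/7


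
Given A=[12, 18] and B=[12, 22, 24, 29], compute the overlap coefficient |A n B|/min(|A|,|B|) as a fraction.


A intersect B = [12]
|A intersect B| = 1
min(|A|, |B|) = min(2, 4) = 2
Overlap = 1 / 2 = 1/2

1/2


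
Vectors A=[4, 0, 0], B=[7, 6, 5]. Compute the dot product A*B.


Dot product = sum of element-wise products
A[0]*B[0] = 4*7 = 28
A[1]*B[1] = 0*6 = 0
A[2]*B[2] = 0*5 = 0
Sum = 28 + 0 + 0 = 28

28


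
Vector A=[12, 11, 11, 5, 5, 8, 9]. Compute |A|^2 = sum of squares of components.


|A|^2 = sum of squared components
A[0]^2 = 12^2 = 144
A[1]^2 = 11^2 = 121
A[2]^2 = 11^2 = 121
A[3]^2 = 5^2 = 25
A[4]^2 = 5^2 = 25
A[5]^2 = 8^2 = 64
A[6]^2 = 9^2 = 81
Sum = 144 + 121 + 121 + 25 + 25 + 64 + 81 = 581

581


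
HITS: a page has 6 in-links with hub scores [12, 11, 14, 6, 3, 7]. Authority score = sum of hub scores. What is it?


Authority = sum of hub scores of in-linkers
In-link 1: hub score = 12
In-link 2: hub score = 11
In-link 3: hub score = 14
In-link 4: hub score = 6
In-link 5: hub score = 3
In-link 6: hub score = 7
Authority = 12 + 11 + 14 + 6 + 3 + 7 = 53

53


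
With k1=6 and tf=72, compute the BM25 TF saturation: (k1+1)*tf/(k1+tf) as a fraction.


BM25 TF component = (k1+1)*tf / (k1+tf)
k1 = 6, tf = 72
Numerator = (6+1)*72 = 504
Denominator = 6 + 72 = 78
= 504/78 = 84/13

84/13


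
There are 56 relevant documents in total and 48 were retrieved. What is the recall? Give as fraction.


Recall = retrieved_relevant / total_relevant
= 48 / 56
= 48 / (48 + 8)
= 6/7

6/7


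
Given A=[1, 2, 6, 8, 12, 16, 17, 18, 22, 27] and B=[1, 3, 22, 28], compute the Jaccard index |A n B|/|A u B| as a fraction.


A intersect B = [1, 22]
|A intersect B| = 2
A union B = [1, 2, 3, 6, 8, 12, 16, 17, 18, 22, 27, 28]
|A union B| = 12
Jaccard = 2/12 = 1/6

1/6


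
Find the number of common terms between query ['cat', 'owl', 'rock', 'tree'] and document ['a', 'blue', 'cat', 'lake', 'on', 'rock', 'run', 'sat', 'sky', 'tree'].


Query terms: ['cat', 'owl', 'rock', 'tree']
Document terms: ['a', 'blue', 'cat', 'lake', 'on', 'rock', 'run', 'sat', 'sky', 'tree']
Common terms: ['cat', 'rock', 'tree']
Overlap count = 3

3


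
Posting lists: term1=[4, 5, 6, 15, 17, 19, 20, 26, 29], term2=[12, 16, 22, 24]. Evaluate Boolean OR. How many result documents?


Boolean OR: find union of posting lists
term1 docs: [4, 5, 6, 15, 17, 19, 20, 26, 29]
term2 docs: [12, 16, 22, 24]
Union: [4, 5, 6, 12, 15, 16, 17, 19, 20, 22, 24, 26, 29]
|union| = 13

13


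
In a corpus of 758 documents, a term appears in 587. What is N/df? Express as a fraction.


IDF ratio = N / df
= 758 / 587
= 758/587

758/587


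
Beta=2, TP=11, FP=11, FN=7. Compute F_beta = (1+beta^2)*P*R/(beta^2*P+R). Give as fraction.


P = TP/(TP+FP) = 11/22 = 1/2
R = TP/(TP+FN) = 11/18 = 11/18
beta^2 = 2^2 = 4
(1 + beta^2) = 5
Numerator = (1+beta^2)*P*R = 55/36
Denominator = beta^2*P + R = 2 + 11/18 = 47/18
F_beta = 55/94

55/94


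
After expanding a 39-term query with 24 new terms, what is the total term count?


Original terms: 39
Expansion terms: 24
Total = 39 + 24 = 63

63


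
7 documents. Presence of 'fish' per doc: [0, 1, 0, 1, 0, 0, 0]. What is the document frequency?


Checking each document for 'fish':
Doc 1: absent
Doc 2: present
Doc 3: absent
Doc 4: present
Doc 5: absent
Doc 6: absent
Doc 7: absent
df = sum of presences = 0 + 1 + 0 + 1 + 0 + 0 + 0 = 2

2


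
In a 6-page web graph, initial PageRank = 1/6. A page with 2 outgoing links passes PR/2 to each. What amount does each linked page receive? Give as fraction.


Initial PR = 1/6 = 1/6
Outlinks = 2
Contribution per link = PR / outlinks
= 1/6 / 2
= 1/12

1/12


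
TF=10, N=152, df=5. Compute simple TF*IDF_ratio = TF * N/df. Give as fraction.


TF * (N/df)
= 10 * (152/5)
= 10 * 152/5
= 304

304


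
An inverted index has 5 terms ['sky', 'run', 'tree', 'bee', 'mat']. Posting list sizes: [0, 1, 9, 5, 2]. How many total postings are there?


Summing posting list sizes:
'sky': 0 postings
'run': 1 postings
'tree': 9 postings
'bee': 5 postings
'mat': 2 postings
Total = 0 + 1 + 9 + 5 + 2 = 17

17


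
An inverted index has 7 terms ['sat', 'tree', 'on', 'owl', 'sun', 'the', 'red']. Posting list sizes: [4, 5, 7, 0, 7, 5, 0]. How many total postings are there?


Summing posting list sizes:
'sat': 4 postings
'tree': 5 postings
'on': 7 postings
'owl': 0 postings
'sun': 7 postings
'the': 5 postings
'red': 0 postings
Total = 4 + 5 + 7 + 0 + 7 + 5 + 0 = 28

28


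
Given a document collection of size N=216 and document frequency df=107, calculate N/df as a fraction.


IDF ratio = N / df
= 216 / 107
= 216/107

216/107


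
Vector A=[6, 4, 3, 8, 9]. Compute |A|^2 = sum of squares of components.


|A|^2 = sum of squared components
A[0]^2 = 6^2 = 36
A[1]^2 = 4^2 = 16
A[2]^2 = 3^2 = 9
A[3]^2 = 8^2 = 64
A[4]^2 = 9^2 = 81
Sum = 36 + 16 + 9 + 64 + 81 = 206

206


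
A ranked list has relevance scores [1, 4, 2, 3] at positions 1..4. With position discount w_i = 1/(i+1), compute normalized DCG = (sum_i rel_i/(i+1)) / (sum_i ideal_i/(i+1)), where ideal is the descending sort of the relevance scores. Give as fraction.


Position discount weights w_i = 1/(i+1) for i=1..4:
Weights = [1/2, 1/3, 1/4, 1/5]
Actual relevance: [1, 4, 2, 3]
DCG = 1/2 + 4/3 + 2/4 + 3/5 = 44/15
Ideal relevance (sorted desc): [4, 3, 2, 1]
Ideal DCG = 4/2 + 3/3 + 2/4 + 1/5 = 37/10
nDCG = DCG / ideal_DCG = 44/15 / 37/10 = 88/111

88/111


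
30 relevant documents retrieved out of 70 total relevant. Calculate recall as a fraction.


Recall = retrieved_relevant / total_relevant
= 30 / 70
= 30 / (30 + 40)
= 3/7

3/7


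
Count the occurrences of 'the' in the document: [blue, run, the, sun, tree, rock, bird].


Document has 7 words
Scanning for 'the':
Found at positions: [2]
Count = 1

1


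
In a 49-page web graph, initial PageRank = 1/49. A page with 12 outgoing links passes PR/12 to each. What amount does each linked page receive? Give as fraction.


Initial PR = 1/49 = 1/49
Outlinks = 12
Contribution per link = PR / outlinks
= 1/49 / 12
= 1/588

1/588


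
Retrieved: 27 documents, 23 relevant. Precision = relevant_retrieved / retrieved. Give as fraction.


Precision = relevant_retrieved / total_retrieved
= 23 / 27
= 23 / (23 + 4)
= 23/27

23/27


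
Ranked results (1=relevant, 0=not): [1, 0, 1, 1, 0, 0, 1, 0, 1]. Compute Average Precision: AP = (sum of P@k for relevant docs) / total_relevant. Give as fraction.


Computing P@k for each relevant position:
Position 1: relevant, P@1 = 1/1 = 1
Position 2: not relevant
Position 3: relevant, P@3 = 2/3 = 2/3
Position 4: relevant, P@4 = 3/4 = 3/4
Position 5: not relevant
Position 6: not relevant
Position 7: relevant, P@7 = 4/7 = 4/7
Position 8: not relevant
Position 9: relevant, P@9 = 5/9 = 5/9
Sum of P@k = 1 + 2/3 + 3/4 + 4/7 + 5/9 = 893/252
AP = 893/252 / 5 = 893/1260

893/1260


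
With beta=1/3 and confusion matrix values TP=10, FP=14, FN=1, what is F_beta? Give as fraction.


P = TP/(TP+FP) = 10/24 = 5/12
R = TP/(TP+FN) = 10/11 = 10/11
beta^2 = 1/3^2 = 1/9
(1 + beta^2) = 10/9
Numerator = (1+beta^2)*P*R = 125/297
Denominator = beta^2*P + R = 5/108 + 10/11 = 1135/1188
F_beta = 100/227

100/227


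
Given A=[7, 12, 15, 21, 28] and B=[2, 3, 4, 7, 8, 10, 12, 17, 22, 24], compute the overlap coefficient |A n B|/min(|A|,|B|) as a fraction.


A intersect B = [7, 12]
|A intersect B| = 2
min(|A|, |B|) = min(5, 10) = 5
Overlap = 2 / 5 = 2/5

2/5


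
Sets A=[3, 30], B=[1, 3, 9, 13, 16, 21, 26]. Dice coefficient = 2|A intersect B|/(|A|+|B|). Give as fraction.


A intersect B = [3]
|A intersect B| = 1
|A| = 2, |B| = 7
Dice = 2*1 / (2+7)
= 2 / 9 = 2/9

2/9


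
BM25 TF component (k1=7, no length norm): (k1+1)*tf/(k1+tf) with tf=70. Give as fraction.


BM25 TF component = (k1+1)*tf / (k1+tf)
k1 = 7, tf = 70
Numerator = (7+1)*70 = 560
Denominator = 7 + 70 = 77
= 560/77 = 80/11

80/11


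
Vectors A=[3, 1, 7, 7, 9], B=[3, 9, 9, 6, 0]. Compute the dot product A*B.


Dot product = sum of element-wise products
A[0]*B[0] = 3*3 = 9
A[1]*B[1] = 1*9 = 9
A[2]*B[2] = 7*9 = 63
A[3]*B[3] = 7*6 = 42
A[4]*B[4] = 9*0 = 0
Sum = 9 + 9 + 63 + 42 + 0 = 123

123


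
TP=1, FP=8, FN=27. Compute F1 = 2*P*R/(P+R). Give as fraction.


F1 = 2 * P * R / (P + R)
P = TP/(TP+FP) = 1/9 = 1/9
R = TP/(TP+FN) = 1/28 = 1/28
2 * P * R = 2 * 1/9 * 1/28 = 1/126
P + R = 1/9 + 1/28 = 37/252
F1 = 1/126 / 37/252 = 2/37

2/37


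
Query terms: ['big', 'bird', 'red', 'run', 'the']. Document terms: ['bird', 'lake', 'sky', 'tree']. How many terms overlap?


Query terms: ['big', 'bird', 'red', 'run', 'the']
Document terms: ['bird', 'lake', 'sky', 'tree']
Common terms: ['bird']
Overlap count = 1

1


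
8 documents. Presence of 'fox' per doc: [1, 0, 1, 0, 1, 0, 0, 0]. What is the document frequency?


Checking each document for 'fox':
Doc 1: present
Doc 2: absent
Doc 3: present
Doc 4: absent
Doc 5: present
Doc 6: absent
Doc 7: absent
Doc 8: absent
df = sum of presences = 1 + 0 + 1 + 0 + 1 + 0 + 0 + 0 = 3

3


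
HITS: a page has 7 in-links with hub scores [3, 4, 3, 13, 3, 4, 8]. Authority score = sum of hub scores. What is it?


Authority = sum of hub scores of in-linkers
In-link 1: hub score = 3
In-link 2: hub score = 4
In-link 3: hub score = 3
In-link 4: hub score = 13
In-link 5: hub score = 3
In-link 6: hub score = 4
In-link 7: hub score = 8
Authority = 3 + 4 + 3 + 13 + 3 + 4 + 8 = 38

38


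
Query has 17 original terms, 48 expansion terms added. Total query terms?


Original terms: 17
Expansion terms: 48
Total = 17 + 48 = 65

65


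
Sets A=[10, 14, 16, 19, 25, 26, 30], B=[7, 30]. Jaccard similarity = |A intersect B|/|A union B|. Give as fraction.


A intersect B = [30]
|A intersect B| = 1
A union B = [7, 10, 14, 16, 19, 25, 26, 30]
|A union B| = 8
Jaccard = 1/8 = 1/8

1/8


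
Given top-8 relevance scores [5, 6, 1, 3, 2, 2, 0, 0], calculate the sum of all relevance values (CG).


Cumulative Gain = sum of relevance scores
Position 1: rel=5, running sum=5
Position 2: rel=6, running sum=11
Position 3: rel=1, running sum=12
Position 4: rel=3, running sum=15
Position 5: rel=2, running sum=17
Position 6: rel=2, running sum=19
Position 7: rel=0, running sum=19
Position 8: rel=0, running sum=19
CG = 19

19


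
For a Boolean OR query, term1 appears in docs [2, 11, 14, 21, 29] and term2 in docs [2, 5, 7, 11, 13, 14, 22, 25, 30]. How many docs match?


Boolean OR: find union of posting lists
term1 docs: [2, 11, 14, 21, 29]
term2 docs: [2, 5, 7, 11, 13, 14, 22, 25, 30]
Union: [2, 5, 7, 11, 13, 14, 21, 22, 25, 29, 30]
|union| = 11

11


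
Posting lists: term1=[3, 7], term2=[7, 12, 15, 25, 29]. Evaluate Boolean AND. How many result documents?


Boolean AND: find intersection of posting lists
term1 docs: [3, 7]
term2 docs: [7, 12, 15, 25, 29]
Intersection: [7]
|intersection| = 1

1


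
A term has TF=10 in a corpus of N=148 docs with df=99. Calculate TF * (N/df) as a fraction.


TF * (N/df)
= 10 * (148/99)
= 10 * 148/99
= 1480/99

1480/99


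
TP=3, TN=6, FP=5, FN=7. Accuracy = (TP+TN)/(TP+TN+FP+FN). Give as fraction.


Accuracy = (TP + TN) / (TP + TN + FP + FN)
TP + TN = 3 + 6 = 9
Total = 3 + 6 + 5 + 7 = 21
Accuracy = 9 / 21 = 3/7

3/7


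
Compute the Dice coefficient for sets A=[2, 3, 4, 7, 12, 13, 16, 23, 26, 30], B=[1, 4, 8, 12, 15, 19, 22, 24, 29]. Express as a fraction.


A intersect B = [4, 12]
|A intersect B| = 2
|A| = 10, |B| = 9
Dice = 2*2 / (10+9)
= 4 / 19 = 4/19

4/19


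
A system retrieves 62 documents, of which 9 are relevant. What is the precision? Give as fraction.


Precision = relevant_retrieved / total_retrieved
= 9 / 62
= 9 / (9 + 53)
= 9/62

9/62


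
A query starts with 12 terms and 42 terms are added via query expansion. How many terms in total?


Original terms: 12
Expansion terms: 42
Total = 12 + 42 = 54

54


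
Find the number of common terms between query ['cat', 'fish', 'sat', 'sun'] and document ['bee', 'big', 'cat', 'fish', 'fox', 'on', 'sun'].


Query terms: ['cat', 'fish', 'sat', 'sun']
Document terms: ['bee', 'big', 'cat', 'fish', 'fox', 'on', 'sun']
Common terms: ['cat', 'fish', 'sun']
Overlap count = 3

3


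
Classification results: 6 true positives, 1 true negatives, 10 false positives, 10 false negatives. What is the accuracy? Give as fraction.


Accuracy = (TP + TN) / (TP + TN + FP + FN)
TP + TN = 6 + 1 = 7
Total = 6 + 1 + 10 + 10 = 27
Accuracy = 7 / 27 = 7/27

7/27


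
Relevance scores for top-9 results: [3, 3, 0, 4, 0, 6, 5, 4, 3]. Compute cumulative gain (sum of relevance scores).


Cumulative Gain = sum of relevance scores
Position 1: rel=3, running sum=3
Position 2: rel=3, running sum=6
Position 3: rel=0, running sum=6
Position 4: rel=4, running sum=10
Position 5: rel=0, running sum=10
Position 6: rel=6, running sum=16
Position 7: rel=5, running sum=21
Position 8: rel=4, running sum=25
Position 9: rel=3, running sum=28
CG = 28

28


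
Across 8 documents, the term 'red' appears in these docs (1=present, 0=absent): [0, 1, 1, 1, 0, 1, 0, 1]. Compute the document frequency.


Checking each document for 'red':
Doc 1: absent
Doc 2: present
Doc 3: present
Doc 4: present
Doc 5: absent
Doc 6: present
Doc 7: absent
Doc 8: present
df = sum of presences = 0 + 1 + 1 + 1 + 0 + 1 + 0 + 1 = 5

5


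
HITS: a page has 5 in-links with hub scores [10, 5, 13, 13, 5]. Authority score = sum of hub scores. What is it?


Authority = sum of hub scores of in-linkers
In-link 1: hub score = 10
In-link 2: hub score = 5
In-link 3: hub score = 13
In-link 4: hub score = 13
In-link 5: hub score = 5
Authority = 10 + 5 + 13 + 13 + 5 = 46

46


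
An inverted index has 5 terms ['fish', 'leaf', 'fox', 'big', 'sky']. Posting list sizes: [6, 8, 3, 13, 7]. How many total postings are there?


Summing posting list sizes:
'fish': 6 postings
'leaf': 8 postings
'fox': 3 postings
'big': 13 postings
'sky': 7 postings
Total = 6 + 8 + 3 + 13 + 7 = 37

37


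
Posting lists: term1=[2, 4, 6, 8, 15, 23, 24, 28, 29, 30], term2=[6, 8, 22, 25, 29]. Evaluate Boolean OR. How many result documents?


Boolean OR: find union of posting lists
term1 docs: [2, 4, 6, 8, 15, 23, 24, 28, 29, 30]
term2 docs: [6, 8, 22, 25, 29]
Union: [2, 4, 6, 8, 15, 22, 23, 24, 25, 28, 29, 30]
|union| = 12

12


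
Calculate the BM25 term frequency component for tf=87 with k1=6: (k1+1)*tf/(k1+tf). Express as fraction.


BM25 TF component = (k1+1)*tf / (k1+tf)
k1 = 6, tf = 87
Numerator = (6+1)*87 = 609
Denominator = 6 + 87 = 93
= 609/93 = 203/31

203/31


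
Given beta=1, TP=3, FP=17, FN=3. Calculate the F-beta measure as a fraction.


P = TP/(TP+FP) = 3/20 = 3/20
R = TP/(TP+FN) = 3/6 = 1/2
beta^2 = 1^2 = 1
(1 + beta^2) = 2
Numerator = (1+beta^2)*P*R = 3/20
Denominator = beta^2*P + R = 3/20 + 1/2 = 13/20
F_beta = 3/13

3/13


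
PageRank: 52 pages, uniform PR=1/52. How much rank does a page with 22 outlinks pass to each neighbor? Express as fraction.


Initial PR = 1/52 = 1/52
Outlinks = 22
Contribution per link = PR / outlinks
= 1/52 / 22
= 1/1144

1/1144


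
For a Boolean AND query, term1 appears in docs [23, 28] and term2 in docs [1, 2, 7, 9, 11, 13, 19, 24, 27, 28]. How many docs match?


Boolean AND: find intersection of posting lists
term1 docs: [23, 28]
term2 docs: [1, 2, 7, 9, 11, 13, 19, 24, 27, 28]
Intersection: [28]
|intersection| = 1

1


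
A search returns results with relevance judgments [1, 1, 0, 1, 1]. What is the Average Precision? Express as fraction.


Computing P@k for each relevant position:
Position 1: relevant, P@1 = 1/1 = 1
Position 2: relevant, P@2 = 2/2 = 1
Position 3: not relevant
Position 4: relevant, P@4 = 3/4 = 3/4
Position 5: relevant, P@5 = 4/5 = 4/5
Sum of P@k = 1 + 1 + 3/4 + 4/5 = 71/20
AP = 71/20 / 4 = 71/80

71/80


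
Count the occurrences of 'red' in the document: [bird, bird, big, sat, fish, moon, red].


Document has 7 words
Scanning for 'red':
Found at positions: [6]
Count = 1

1


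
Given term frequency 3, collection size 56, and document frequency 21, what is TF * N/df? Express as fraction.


TF * (N/df)
= 3 * (56/21)
= 3 * 8/3
= 8

8


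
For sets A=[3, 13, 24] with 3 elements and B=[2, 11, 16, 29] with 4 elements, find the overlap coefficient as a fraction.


A intersect B = []
|A intersect B| = 0
min(|A|, |B|) = min(3, 4) = 3
Overlap = 0 / 3 = 0

0


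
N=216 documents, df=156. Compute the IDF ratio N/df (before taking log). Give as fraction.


IDF ratio = N / df
= 216 / 156
= 18/13

18/13


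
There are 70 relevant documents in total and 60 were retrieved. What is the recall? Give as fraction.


Recall = retrieved_relevant / total_relevant
= 60 / 70
= 60 / (60 + 10)
= 6/7

6/7


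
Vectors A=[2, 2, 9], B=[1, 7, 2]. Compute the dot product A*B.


Dot product = sum of element-wise products
A[0]*B[0] = 2*1 = 2
A[1]*B[1] = 2*7 = 14
A[2]*B[2] = 9*2 = 18
Sum = 2 + 14 + 18 = 34

34


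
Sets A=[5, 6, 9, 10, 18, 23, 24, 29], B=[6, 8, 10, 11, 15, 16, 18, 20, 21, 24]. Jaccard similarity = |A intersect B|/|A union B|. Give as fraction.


A intersect B = [6, 10, 18, 24]
|A intersect B| = 4
A union B = [5, 6, 8, 9, 10, 11, 15, 16, 18, 20, 21, 23, 24, 29]
|A union B| = 14
Jaccard = 4/14 = 2/7

2/7


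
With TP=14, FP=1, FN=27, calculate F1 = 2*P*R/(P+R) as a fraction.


F1 = 2 * P * R / (P + R)
P = TP/(TP+FP) = 14/15 = 14/15
R = TP/(TP+FN) = 14/41 = 14/41
2 * P * R = 2 * 14/15 * 14/41 = 392/615
P + R = 14/15 + 14/41 = 784/615
F1 = 392/615 / 784/615 = 1/2

1/2


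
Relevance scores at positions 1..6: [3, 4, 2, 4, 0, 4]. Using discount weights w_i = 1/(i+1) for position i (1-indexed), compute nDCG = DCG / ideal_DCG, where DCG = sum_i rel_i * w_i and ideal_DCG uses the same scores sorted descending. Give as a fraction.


Position discount weights w_i = 1/(i+1) for i=1..6:
Weights = [1/2, 1/3, 1/4, 1/5, 1/6, 1/7]
Actual relevance: [3, 4, 2, 4, 0, 4]
DCG = 3/2 + 4/3 + 2/4 + 4/5 + 0/6 + 4/7 = 494/105
Ideal relevance (sorted desc): [4, 4, 4, 3, 2, 0]
Ideal DCG = 4/2 + 4/3 + 4/4 + 3/5 + 2/6 + 0/7 = 79/15
nDCG = DCG / ideal_DCG = 494/105 / 79/15 = 494/553

494/553


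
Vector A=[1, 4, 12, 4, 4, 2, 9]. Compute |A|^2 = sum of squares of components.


|A|^2 = sum of squared components
A[0]^2 = 1^2 = 1
A[1]^2 = 4^2 = 16
A[2]^2 = 12^2 = 144
A[3]^2 = 4^2 = 16
A[4]^2 = 4^2 = 16
A[5]^2 = 2^2 = 4
A[6]^2 = 9^2 = 81
Sum = 1 + 16 + 144 + 16 + 16 + 4 + 81 = 278

278


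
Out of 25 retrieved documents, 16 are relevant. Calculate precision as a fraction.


Precision = relevant_retrieved / total_retrieved
= 16 / 25
= 16 / (16 + 9)
= 16/25

16/25


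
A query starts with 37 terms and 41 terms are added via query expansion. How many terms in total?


Original terms: 37
Expansion terms: 41
Total = 37 + 41 = 78

78


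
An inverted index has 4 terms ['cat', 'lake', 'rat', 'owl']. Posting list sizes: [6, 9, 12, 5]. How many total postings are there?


Summing posting list sizes:
'cat': 6 postings
'lake': 9 postings
'rat': 12 postings
'owl': 5 postings
Total = 6 + 9 + 12 + 5 = 32

32


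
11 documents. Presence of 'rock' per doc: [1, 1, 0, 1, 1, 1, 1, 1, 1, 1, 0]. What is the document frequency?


Checking each document for 'rock':
Doc 1: present
Doc 2: present
Doc 3: absent
Doc 4: present
Doc 5: present
Doc 6: present
Doc 7: present
Doc 8: present
Doc 9: present
Doc 10: present
Doc 11: absent
df = sum of presences = 1 + 1 + 0 + 1 + 1 + 1 + 1 + 1 + 1 + 1 + 0 = 9

9


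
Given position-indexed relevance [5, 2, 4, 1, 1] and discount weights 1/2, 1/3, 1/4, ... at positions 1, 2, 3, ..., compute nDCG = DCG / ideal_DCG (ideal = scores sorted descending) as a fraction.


Position discount weights w_i = 1/(i+1) for i=1..5:
Weights = [1/2, 1/3, 1/4, 1/5, 1/6]
Actual relevance: [5, 2, 4, 1, 1]
DCG = 5/2 + 2/3 + 4/4 + 1/5 + 1/6 = 68/15
Ideal relevance (sorted desc): [5, 4, 2, 1, 1]
Ideal DCG = 5/2 + 4/3 + 2/4 + 1/5 + 1/6 = 47/10
nDCG = DCG / ideal_DCG = 68/15 / 47/10 = 136/141

136/141


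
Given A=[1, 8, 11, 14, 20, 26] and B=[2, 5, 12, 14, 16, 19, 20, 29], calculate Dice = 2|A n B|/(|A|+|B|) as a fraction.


A intersect B = [14, 20]
|A intersect B| = 2
|A| = 6, |B| = 8
Dice = 2*2 / (6+8)
= 4 / 14 = 2/7

2/7


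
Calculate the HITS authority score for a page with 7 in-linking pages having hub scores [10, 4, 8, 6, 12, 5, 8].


Authority = sum of hub scores of in-linkers
In-link 1: hub score = 10
In-link 2: hub score = 4
In-link 3: hub score = 8
In-link 4: hub score = 6
In-link 5: hub score = 12
In-link 6: hub score = 5
In-link 7: hub score = 8
Authority = 10 + 4 + 8 + 6 + 12 + 5 + 8 = 53

53


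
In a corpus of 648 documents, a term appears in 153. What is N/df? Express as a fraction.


IDF ratio = N / df
= 648 / 153
= 72/17

72/17


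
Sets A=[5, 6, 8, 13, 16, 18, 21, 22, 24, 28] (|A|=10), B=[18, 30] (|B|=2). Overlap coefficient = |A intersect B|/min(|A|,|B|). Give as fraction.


A intersect B = [18]
|A intersect B| = 1
min(|A|, |B|) = min(10, 2) = 2
Overlap = 1 / 2 = 1/2

1/2


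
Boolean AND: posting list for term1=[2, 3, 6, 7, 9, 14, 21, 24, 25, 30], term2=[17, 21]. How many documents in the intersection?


Boolean AND: find intersection of posting lists
term1 docs: [2, 3, 6, 7, 9, 14, 21, 24, 25, 30]
term2 docs: [17, 21]
Intersection: [21]
|intersection| = 1

1


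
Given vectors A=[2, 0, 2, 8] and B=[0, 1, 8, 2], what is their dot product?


Dot product = sum of element-wise products
A[0]*B[0] = 2*0 = 0
A[1]*B[1] = 0*1 = 0
A[2]*B[2] = 2*8 = 16
A[3]*B[3] = 8*2 = 16
Sum = 0 + 0 + 16 + 16 = 32

32


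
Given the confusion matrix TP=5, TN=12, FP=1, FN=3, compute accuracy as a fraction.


Accuracy = (TP + TN) / (TP + TN + FP + FN)
TP + TN = 5 + 12 = 17
Total = 5 + 12 + 1 + 3 = 21
Accuracy = 17 / 21 = 17/21

17/21


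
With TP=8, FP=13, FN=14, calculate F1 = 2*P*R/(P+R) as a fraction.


F1 = 2 * P * R / (P + R)
P = TP/(TP+FP) = 8/21 = 8/21
R = TP/(TP+FN) = 8/22 = 4/11
2 * P * R = 2 * 8/21 * 4/11 = 64/231
P + R = 8/21 + 4/11 = 172/231
F1 = 64/231 / 172/231 = 16/43

16/43


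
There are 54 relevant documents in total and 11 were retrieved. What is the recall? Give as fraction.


Recall = retrieved_relevant / total_relevant
= 11 / 54
= 11 / (11 + 43)
= 11/54

11/54


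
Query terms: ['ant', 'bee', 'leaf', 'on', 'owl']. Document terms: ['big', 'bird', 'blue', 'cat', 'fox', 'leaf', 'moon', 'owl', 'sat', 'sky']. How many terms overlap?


Query terms: ['ant', 'bee', 'leaf', 'on', 'owl']
Document terms: ['big', 'bird', 'blue', 'cat', 'fox', 'leaf', 'moon', 'owl', 'sat', 'sky']
Common terms: ['leaf', 'owl']
Overlap count = 2

2


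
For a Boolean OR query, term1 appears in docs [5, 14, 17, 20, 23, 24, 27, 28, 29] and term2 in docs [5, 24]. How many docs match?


Boolean OR: find union of posting lists
term1 docs: [5, 14, 17, 20, 23, 24, 27, 28, 29]
term2 docs: [5, 24]
Union: [5, 14, 17, 20, 23, 24, 27, 28, 29]
|union| = 9

9


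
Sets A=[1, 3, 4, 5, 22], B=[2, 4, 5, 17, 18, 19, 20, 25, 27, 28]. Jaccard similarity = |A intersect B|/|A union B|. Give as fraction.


A intersect B = [4, 5]
|A intersect B| = 2
A union B = [1, 2, 3, 4, 5, 17, 18, 19, 20, 22, 25, 27, 28]
|A union B| = 13
Jaccard = 2/13 = 2/13

2/13


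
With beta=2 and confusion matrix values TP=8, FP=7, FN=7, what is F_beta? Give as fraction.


P = TP/(TP+FP) = 8/15 = 8/15
R = TP/(TP+FN) = 8/15 = 8/15
beta^2 = 2^2 = 4
(1 + beta^2) = 5
Numerator = (1+beta^2)*P*R = 64/45
Denominator = beta^2*P + R = 32/15 + 8/15 = 8/3
F_beta = 8/15

8/15


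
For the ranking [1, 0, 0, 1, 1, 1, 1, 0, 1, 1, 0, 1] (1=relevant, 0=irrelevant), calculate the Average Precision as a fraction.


Computing P@k for each relevant position:
Position 1: relevant, P@1 = 1/1 = 1
Position 2: not relevant
Position 3: not relevant
Position 4: relevant, P@4 = 2/4 = 1/2
Position 5: relevant, P@5 = 3/5 = 3/5
Position 6: relevant, P@6 = 4/6 = 2/3
Position 7: relevant, P@7 = 5/7 = 5/7
Position 8: not relevant
Position 9: relevant, P@9 = 6/9 = 2/3
Position 10: relevant, P@10 = 7/10 = 7/10
Position 11: not relevant
Position 12: relevant, P@12 = 8/12 = 2/3
Sum of P@k = 1 + 1/2 + 3/5 + 2/3 + 5/7 + 2/3 + 7/10 + 2/3 = 193/35
AP = 193/35 / 8 = 193/280

193/280


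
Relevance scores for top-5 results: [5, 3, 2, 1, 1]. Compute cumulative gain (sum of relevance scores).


Cumulative Gain = sum of relevance scores
Position 1: rel=5, running sum=5
Position 2: rel=3, running sum=8
Position 3: rel=2, running sum=10
Position 4: rel=1, running sum=11
Position 5: rel=1, running sum=12
CG = 12

12


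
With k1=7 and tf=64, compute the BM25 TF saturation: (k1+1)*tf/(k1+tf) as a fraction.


BM25 TF component = (k1+1)*tf / (k1+tf)
k1 = 7, tf = 64
Numerator = (7+1)*64 = 512
Denominator = 7 + 64 = 71
= 512/71 = 512/71

512/71


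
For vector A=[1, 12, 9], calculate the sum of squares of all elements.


|A|^2 = sum of squared components
A[0]^2 = 1^2 = 1
A[1]^2 = 12^2 = 144
A[2]^2 = 9^2 = 81
Sum = 1 + 144 + 81 = 226

226


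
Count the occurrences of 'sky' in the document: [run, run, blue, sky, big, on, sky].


Document has 7 words
Scanning for 'sky':
Found at positions: [3, 6]
Count = 2

2


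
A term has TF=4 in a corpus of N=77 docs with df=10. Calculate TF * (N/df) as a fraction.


TF * (N/df)
= 4 * (77/10)
= 4 * 77/10
= 154/5

154/5


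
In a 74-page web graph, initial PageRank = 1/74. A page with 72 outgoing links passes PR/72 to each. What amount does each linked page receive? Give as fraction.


Initial PR = 1/74 = 1/74
Outlinks = 72
Contribution per link = PR / outlinks
= 1/74 / 72
= 1/5328

1/5328


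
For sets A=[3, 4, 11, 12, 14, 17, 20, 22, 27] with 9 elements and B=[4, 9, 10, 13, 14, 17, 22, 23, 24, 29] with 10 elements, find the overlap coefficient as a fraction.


A intersect B = [4, 14, 17, 22]
|A intersect B| = 4
min(|A|, |B|) = min(9, 10) = 9
Overlap = 4 / 9 = 4/9

4/9


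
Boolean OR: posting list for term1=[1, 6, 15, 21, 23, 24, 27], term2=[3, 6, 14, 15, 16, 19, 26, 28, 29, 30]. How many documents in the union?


Boolean OR: find union of posting lists
term1 docs: [1, 6, 15, 21, 23, 24, 27]
term2 docs: [3, 6, 14, 15, 16, 19, 26, 28, 29, 30]
Union: [1, 3, 6, 14, 15, 16, 19, 21, 23, 24, 26, 27, 28, 29, 30]
|union| = 15

15


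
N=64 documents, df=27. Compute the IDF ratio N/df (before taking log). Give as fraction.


IDF ratio = N / df
= 64 / 27
= 64/27

64/27


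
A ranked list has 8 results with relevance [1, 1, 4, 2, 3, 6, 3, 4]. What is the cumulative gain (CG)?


Cumulative Gain = sum of relevance scores
Position 1: rel=1, running sum=1
Position 2: rel=1, running sum=2
Position 3: rel=4, running sum=6
Position 4: rel=2, running sum=8
Position 5: rel=3, running sum=11
Position 6: rel=6, running sum=17
Position 7: rel=3, running sum=20
Position 8: rel=4, running sum=24
CG = 24

24


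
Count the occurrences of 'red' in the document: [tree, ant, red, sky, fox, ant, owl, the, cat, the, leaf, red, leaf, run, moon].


Document has 15 words
Scanning for 'red':
Found at positions: [2, 11]
Count = 2

2


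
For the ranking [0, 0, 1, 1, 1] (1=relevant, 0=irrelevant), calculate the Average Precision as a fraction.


Computing P@k for each relevant position:
Position 1: not relevant
Position 2: not relevant
Position 3: relevant, P@3 = 1/3 = 1/3
Position 4: relevant, P@4 = 2/4 = 1/2
Position 5: relevant, P@5 = 3/5 = 3/5
Sum of P@k = 1/3 + 1/2 + 3/5 = 43/30
AP = 43/30 / 3 = 43/90

43/90


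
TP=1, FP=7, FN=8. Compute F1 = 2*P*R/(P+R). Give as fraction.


F1 = 2 * P * R / (P + R)
P = TP/(TP+FP) = 1/8 = 1/8
R = TP/(TP+FN) = 1/9 = 1/9
2 * P * R = 2 * 1/8 * 1/9 = 1/36
P + R = 1/8 + 1/9 = 17/72
F1 = 1/36 / 17/72 = 2/17

2/17


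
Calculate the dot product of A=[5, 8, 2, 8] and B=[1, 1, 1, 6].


Dot product = sum of element-wise products
A[0]*B[0] = 5*1 = 5
A[1]*B[1] = 8*1 = 8
A[2]*B[2] = 2*1 = 2
A[3]*B[3] = 8*6 = 48
Sum = 5 + 8 + 2 + 48 = 63

63


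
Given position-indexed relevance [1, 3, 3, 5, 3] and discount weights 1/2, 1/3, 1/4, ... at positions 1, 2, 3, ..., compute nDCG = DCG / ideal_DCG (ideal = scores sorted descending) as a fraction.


Position discount weights w_i = 1/(i+1) for i=1..5:
Weights = [1/2, 1/3, 1/4, 1/5, 1/6]
Actual relevance: [1, 3, 3, 5, 3]
DCG = 1/2 + 3/3 + 3/4 + 5/5 + 3/6 = 15/4
Ideal relevance (sorted desc): [5, 3, 3, 3, 1]
Ideal DCG = 5/2 + 3/3 + 3/4 + 3/5 + 1/6 = 301/60
nDCG = DCG / ideal_DCG = 15/4 / 301/60 = 225/301

225/301


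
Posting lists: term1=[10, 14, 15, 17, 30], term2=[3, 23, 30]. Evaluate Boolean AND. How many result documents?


Boolean AND: find intersection of posting lists
term1 docs: [10, 14, 15, 17, 30]
term2 docs: [3, 23, 30]
Intersection: [30]
|intersection| = 1

1


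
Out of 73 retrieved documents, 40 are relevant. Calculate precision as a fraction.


Precision = relevant_retrieved / total_retrieved
= 40 / 73
= 40 / (40 + 33)
= 40/73

40/73


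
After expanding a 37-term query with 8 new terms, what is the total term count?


Original terms: 37
Expansion terms: 8
Total = 37 + 8 = 45

45


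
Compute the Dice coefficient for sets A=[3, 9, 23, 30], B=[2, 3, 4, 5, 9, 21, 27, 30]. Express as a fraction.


A intersect B = [3, 9, 30]
|A intersect B| = 3
|A| = 4, |B| = 8
Dice = 2*3 / (4+8)
= 6 / 12 = 1/2

1/2


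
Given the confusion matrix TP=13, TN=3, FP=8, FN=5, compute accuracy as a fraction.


Accuracy = (TP + TN) / (TP + TN + FP + FN)
TP + TN = 13 + 3 = 16
Total = 13 + 3 + 8 + 5 = 29
Accuracy = 16 / 29 = 16/29

16/29


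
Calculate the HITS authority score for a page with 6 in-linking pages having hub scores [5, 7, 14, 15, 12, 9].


Authority = sum of hub scores of in-linkers
In-link 1: hub score = 5
In-link 2: hub score = 7
In-link 3: hub score = 14
In-link 4: hub score = 15
In-link 5: hub score = 12
In-link 6: hub score = 9
Authority = 5 + 7 + 14 + 15 + 12 + 9 = 62

62


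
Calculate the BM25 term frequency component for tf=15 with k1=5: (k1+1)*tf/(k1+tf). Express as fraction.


BM25 TF component = (k1+1)*tf / (k1+tf)
k1 = 5, tf = 15
Numerator = (5+1)*15 = 90
Denominator = 5 + 15 = 20
= 90/20 = 9/2

9/2


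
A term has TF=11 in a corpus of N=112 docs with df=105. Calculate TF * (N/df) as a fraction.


TF * (N/df)
= 11 * (112/105)
= 11 * 16/15
= 176/15

176/15


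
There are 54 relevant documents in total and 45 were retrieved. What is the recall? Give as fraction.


Recall = retrieved_relevant / total_relevant
= 45 / 54
= 45 / (45 + 9)
= 5/6

5/6


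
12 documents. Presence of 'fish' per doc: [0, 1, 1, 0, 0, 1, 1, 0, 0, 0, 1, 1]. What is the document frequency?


Checking each document for 'fish':
Doc 1: absent
Doc 2: present
Doc 3: present
Doc 4: absent
Doc 5: absent
Doc 6: present
Doc 7: present
Doc 8: absent
Doc 9: absent
Doc 10: absent
Doc 11: present
Doc 12: present
df = sum of presences = 0 + 1 + 1 + 0 + 0 + 1 + 1 + 0 + 0 + 0 + 1 + 1 = 6

6


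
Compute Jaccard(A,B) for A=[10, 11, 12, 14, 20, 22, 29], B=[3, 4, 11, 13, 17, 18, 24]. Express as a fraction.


A intersect B = [11]
|A intersect B| = 1
A union B = [3, 4, 10, 11, 12, 13, 14, 17, 18, 20, 22, 24, 29]
|A union B| = 13
Jaccard = 1/13 = 1/13

1/13


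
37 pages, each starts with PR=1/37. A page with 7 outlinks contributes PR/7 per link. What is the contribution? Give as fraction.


Initial PR = 1/37 = 1/37
Outlinks = 7
Contribution per link = PR / outlinks
= 1/37 / 7
= 1/259

1/259


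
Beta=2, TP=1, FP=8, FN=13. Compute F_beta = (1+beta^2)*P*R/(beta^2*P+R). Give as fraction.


P = TP/(TP+FP) = 1/9 = 1/9
R = TP/(TP+FN) = 1/14 = 1/14
beta^2 = 2^2 = 4
(1 + beta^2) = 5
Numerator = (1+beta^2)*P*R = 5/126
Denominator = beta^2*P + R = 4/9 + 1/14 = 65/126
F_beta = 1/13

1/13


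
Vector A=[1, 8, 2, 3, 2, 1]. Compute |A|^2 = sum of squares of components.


|A|^2 = sum of squared components
A[0]^2 = 1^2 = 1
A[1]^2 = 8^2 = 64
A[2]^2 = 2^2 = 4
A[3]^2 = 3^2 = 9
A[4]^2 = 2^2 = 4
A[5]^2 = 1^2 = 1
Sum = 1 + 64 + 4 + 9 + 4 + 1 = 83

83


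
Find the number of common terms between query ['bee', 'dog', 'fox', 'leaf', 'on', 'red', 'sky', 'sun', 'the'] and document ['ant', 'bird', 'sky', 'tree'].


Query terms: ['bee', 'dog', 'fox', 'leaf', 'on', 'red', 'sky', 'sun', 'the']
Document terms: ['ant', 'bird', 'sky', 'tree']
Common terms: ['sky']
Overlap count = 1

1


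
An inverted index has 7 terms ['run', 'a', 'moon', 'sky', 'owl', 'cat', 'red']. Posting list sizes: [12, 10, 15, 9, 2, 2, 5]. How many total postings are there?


Summing posting list sizes:
'run': 12 postings
'a': 10 postings
'moon': 15 postings
'sky': 9 postings
'owl': 2 postings
'cat': 2 postings
'red': 5 postings
Total = 12 + 10 + 15 + 9 + 2 + 2 + 5 = 55

55


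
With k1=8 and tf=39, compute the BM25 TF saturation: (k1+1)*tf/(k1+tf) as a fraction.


BM25 TF component = (k1+1)*tf / (k1+tf)
k1 = 8, tf = 39
Numerator = (8+1)*39 = 351
Denominator = 8 + 39 = 47
= 351/47 = 351/47

351/47


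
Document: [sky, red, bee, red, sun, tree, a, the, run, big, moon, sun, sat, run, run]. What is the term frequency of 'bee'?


Document has 15 words
Scanning for 'bee':
Found at positions: [2]
Count = 1

1


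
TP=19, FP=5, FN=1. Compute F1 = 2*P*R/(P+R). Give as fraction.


F1 = 2 * P * R / (P + R)
P = TP/(TP+FP) = 19/24 = 19/24
R = TP/(TP+FN) = 19/20 = 19/20
2 * P * R = 2 * 19/24 * 19/20 = 361/240
P + R = 19/24 + 19/20 = 209/120
F1 = 361/240 / 209/120 = 19/22

19/22


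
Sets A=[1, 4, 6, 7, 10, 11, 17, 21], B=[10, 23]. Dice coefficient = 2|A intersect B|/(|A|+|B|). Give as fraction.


A intersect B = [10]
|A intersect B| = 1
|A| = 8, |B| = 2
Dice = 2*1 / (8+2)
= 2 / 10 = 1/5

1/5


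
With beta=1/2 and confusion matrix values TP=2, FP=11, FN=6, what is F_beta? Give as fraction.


P = TP/(TP+FP) = 2/13 = 2/13
R = TP/(TP+FN) = 2/8 = 1/4
beta^2 = 1/2^2 = 1/4
(1 + beta^2) = 5/4
Numerator = (1+beta^2)*P*R = 5/104
Denominator = beta^2*P + R = 1/26 + 1/4 = 15/52
F_beta = 1/6

1/6


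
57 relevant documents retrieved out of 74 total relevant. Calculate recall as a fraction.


Recall = retrieved_relevant / total_relevant
= 57 / 74
= 57 / (57 + 17)
= 57/74

57/74


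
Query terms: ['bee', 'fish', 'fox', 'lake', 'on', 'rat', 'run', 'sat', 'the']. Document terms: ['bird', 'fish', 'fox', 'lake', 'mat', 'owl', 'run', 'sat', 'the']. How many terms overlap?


Query terms: ['bee', 'fish', 'fox', 'lake', 'on', 'rat', 'run', 'sat', 'the']
Document terms: ['bird', 'fish', 'fox', 'lake', 'mat', 'owl', 'run', 'sat', 'the']
Common terms: ['fish', 'fox', 'lake', 'run', 'sat', 'the']
Overlap count = 6

6


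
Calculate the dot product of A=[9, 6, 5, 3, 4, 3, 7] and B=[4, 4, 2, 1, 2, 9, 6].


Dot product = sum of element-wise products
A[0]*B[0] = 9*4 = 36
A[1]*B[1] = 6*4 = 24
A[2]*B[2] = 5*2 = 10
A[3]*B[3] = 3*1 = 3
A[4]*B[4] = 4*2 = 8
A[5]*B[5] = 3*9 = 27
A[6]*B[6] = 7*6 = 42
Sum = 36 + 24 + 10 + 3 + 8 + 27 + 42 = 150

150


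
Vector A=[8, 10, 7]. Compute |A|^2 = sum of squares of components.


|A|^2 = sum of squared components
A[0]^2 = 8^2 = 64
A[1]^2 = 10^2 = 100
A[2]^2 = 7^2 = 49
Sum = 64 + 100 + 49 = 213

213


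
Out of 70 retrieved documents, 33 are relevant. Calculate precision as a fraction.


Precision = relevant_retrieved / total_retrieved
= 33 / 70
= 33 / (33 + 37)
= 33/70

33/70


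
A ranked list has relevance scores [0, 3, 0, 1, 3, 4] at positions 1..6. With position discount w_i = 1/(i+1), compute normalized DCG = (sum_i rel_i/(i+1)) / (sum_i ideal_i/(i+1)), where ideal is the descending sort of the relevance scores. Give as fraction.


Position discount weights w_i = 1/(i+1) for i=1..6:
Weights = [1/2, 1/3, 1/4, 1/5, 1/6, 1/7]
Actual relevance: [0, 3, 0, 1, 3, 4]
DCG = 0/2 + 3/3 + 0/4 + 1/5 + 3/6 + 4/7 = 159/70
Ideal relevance (sorted desc): [4, 3, 3, 1, 0, 0]
Ideal DCG = 4/2 + 3/3 + 3/4 + 1/5 + 0/6 + 0/7 = 79/20
nDCG = DCG / ideal_DCG = 159/70 / 79/20 = 318/553

318/553


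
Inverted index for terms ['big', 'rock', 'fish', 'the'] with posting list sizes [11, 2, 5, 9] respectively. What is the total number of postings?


Summing posting list sizes:
'big': 11 postings
'rock': 2 postings
'fish': 5 postings
'the': 9 postings
Total = 11 + 2 + 5 + 9 = 27

27


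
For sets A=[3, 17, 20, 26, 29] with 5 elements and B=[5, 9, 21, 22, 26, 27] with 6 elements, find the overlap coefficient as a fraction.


A intersect B = [26]
|A intersect B| = 1
min(|A|, |B|) = min(5, 6) = 5
Overlap = 1 / 5 = 1/5

1/5


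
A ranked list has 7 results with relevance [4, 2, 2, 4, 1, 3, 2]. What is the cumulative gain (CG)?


Cumulative Gain = sum of relevance scores
Position 1: rel=4, running sum=4
Position 2: rel=2, running sum=6
Position 3: rel=2, running sum=8
Position 4: rel=4, running sum=12
Position 5: rel=1, running sum=13
Position 6: rel=3, running sum=16
Position 7: rel=2, running sum=18
CG = 18

18


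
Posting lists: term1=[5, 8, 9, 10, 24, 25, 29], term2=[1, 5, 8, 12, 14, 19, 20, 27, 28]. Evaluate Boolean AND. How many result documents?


Boolean AND: find intersection of posting lists
term1 docs: [5, 8, 9, 10, 24, 25, 29]
term2 docs: [1, 5, 8, 12, 14, 19, 20, 27, 28]
Intersection: [5, 8]
|intersection| = 2

2


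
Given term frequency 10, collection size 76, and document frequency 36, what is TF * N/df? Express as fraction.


TF * (N/df)
= 10 * (76/36)
= 10 * 19/9
= 190/9

190/9


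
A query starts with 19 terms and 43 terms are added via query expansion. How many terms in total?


Original terms: 19
Expansion terms: 43
Total = 19 + 43 = 62

62


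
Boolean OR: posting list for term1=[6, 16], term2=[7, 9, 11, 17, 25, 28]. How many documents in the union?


Boolean OR: find union of posting lists
term1 docs: [6, 16]
term2 docs: [7, 9, 11, 17, 25, 28]
Union: [6, 7, 9, 11, 16, 17, 25, 28]
|union| = 8

8


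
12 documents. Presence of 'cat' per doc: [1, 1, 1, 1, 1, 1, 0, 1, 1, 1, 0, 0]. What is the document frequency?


Checking each document for 'cat':
Doc 1: present
Doc 2: present
Doc 3: present
Doc 4: present
Doc 5: present
Doc 6: present
Doc 7: absent
Doc 8: present
Doc 9: present
Doc 10: present
Doc 11: absent
Doc 12: absent
df = sum of presences = 1 + 1 + 1 + 1 + 1 + 1 + 0 + 1 + 1 + 1 + 0 + 0 = 9

9


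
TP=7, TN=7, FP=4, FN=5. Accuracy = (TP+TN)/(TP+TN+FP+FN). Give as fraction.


Accuracy = (TP + TN) / (TP + TN + FP + FN)
TP + TN = 7 + 7 = 14
Total = 7 + 7 + 4 + 5 = 23
Accuracy = 14 / 23 = 14/23

14/23


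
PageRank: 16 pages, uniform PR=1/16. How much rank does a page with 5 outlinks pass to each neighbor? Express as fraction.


Initial PR = 1/16 = 1/16
Outlinks = 5
Contribution per link = PR / outlinks
= 1/16 / 5
= 1/80

1/80


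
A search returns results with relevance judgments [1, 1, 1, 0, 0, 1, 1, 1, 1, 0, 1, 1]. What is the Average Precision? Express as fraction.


Computing P@k for each relevant position:
Position 1: relevant, P@1 = 1/1 = 1
Position 2: relevant, P@2 = 2/2 = 1
Position 3: relevant, P@3 = 3/3 = 1
Position 4: not relevant
Position 5: not relevant
Position 6: relevant, P@6 = 4/6 = 2/3
Position 7: relevant, P@7 = 5/7 = 5/7
Position 8: relevant, P@8 = 6/8 = 3/4
Position 9: relevant, P@9 = 7/9 = 7/9
Position 10: not relevant
Position 11: relevant, P@11 = 8/11 = 8/11
Position 12: relevant, P@12 = 9/12 = 3/4
Sum of P@k = 1 + 1 + 1 + 2/3 + 5/7 + 3/4 + 7/9 + 8/11 + 3/4 = 10237/1386
AP = 10237/1386 / 9 = 10237/12474

10237/12474


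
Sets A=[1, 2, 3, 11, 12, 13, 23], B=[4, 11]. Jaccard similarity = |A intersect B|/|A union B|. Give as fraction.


A intersect B = [11]
|A intersect B| = 1
A union B = [1, 2, 3, 4, 11, 12, 13, 23]
|A union B| = 8
Jaccard = 1/8 = 1/8

1/8


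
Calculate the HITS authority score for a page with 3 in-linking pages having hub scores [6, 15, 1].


Authority = sum of hub scores of in-linkers
In-link 1: hub score = 6
In-link 2: hub score = 15
In-link 3: hub score = 1
Authority = 6 + 15 + 1 = 22

22
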